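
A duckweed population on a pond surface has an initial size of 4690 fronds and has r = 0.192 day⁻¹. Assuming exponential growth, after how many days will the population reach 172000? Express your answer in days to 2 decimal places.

18.76 days

Set N₀·e^(rt) = 172000: e^(0.192·t) = 172000/4690 = 36.674.
0.192·t = ln(36.674) = 3.6021, so t = 3.6021/0.192 = 18.761.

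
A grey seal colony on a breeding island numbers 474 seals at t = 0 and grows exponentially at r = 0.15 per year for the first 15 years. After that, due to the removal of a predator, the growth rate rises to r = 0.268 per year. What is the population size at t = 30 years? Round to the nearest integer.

Phase 1: N(15) = 474·e^(0.15×15) = 474·e^2.25 = 4497.19.
Phase 2 runs for 30 − 15 = 15 years at r = 0.268.
N(30) = 4497.19·e^(0.268×15) = 4497.19·e^4.02 = 250498.

250498 seals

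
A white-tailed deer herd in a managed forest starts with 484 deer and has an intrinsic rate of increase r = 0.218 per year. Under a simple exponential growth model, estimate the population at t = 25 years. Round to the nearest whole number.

N(t) = N₀·e^(rt) = 484 × e^(0.218×25) = 484 × e^5.45.
e^5.45 ≈ 232.76, so N ≈ 484 × 232.76 = 112655.

112655 deer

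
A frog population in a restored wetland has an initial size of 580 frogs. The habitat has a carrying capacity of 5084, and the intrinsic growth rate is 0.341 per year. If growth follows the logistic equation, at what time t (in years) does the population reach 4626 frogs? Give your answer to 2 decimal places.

12.79 years

A = (K − N₀)/N₀ = (5084 − 580)/580 = 7.7655.
Solve 5084/(1 + 7.7655·e^(−0.341t)) = 4626: 1 + 7.7655·e^(−0.341t) = 1.099, so e^(−0.341t) = 0.0127494.
−0.341·t = ln(0.0127494) = -4.3623, so t = 4.3623/0.341 = 12.793.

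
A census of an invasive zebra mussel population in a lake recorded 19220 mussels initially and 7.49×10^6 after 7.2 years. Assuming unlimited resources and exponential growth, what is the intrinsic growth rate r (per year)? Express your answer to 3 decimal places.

From N(t) = N₀·e^(rt): e^(r·7.2) = 7.49×10^6/19220 = 389.7.
r·7.2 = ln(389.7) = 5.9654, so r = 5.9654/7.2 = 0.82852.

0.829 per year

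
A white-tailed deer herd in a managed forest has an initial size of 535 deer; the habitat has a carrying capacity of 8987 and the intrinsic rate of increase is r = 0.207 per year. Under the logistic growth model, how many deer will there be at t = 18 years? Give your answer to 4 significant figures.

A = (K − N₀)/N₀ = (8987 − 535)/535 = 15.798.
N(t) = K/(1 + A·e^(−rt)) = 8987/(1 + 15.798×e^(−0.207×18)).
e^(−3.726) = 0.024089; denominator = 1 + 15.798×0.024089 = 1.3806.
N = 8987/1.3806 = 6509.67.

6510 deer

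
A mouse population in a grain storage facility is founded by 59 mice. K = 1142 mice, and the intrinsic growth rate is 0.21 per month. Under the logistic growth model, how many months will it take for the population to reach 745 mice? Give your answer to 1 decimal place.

16.9 months

A = (K − N₀)/N₀ = (1142 − 59)/59 = 18.356.
Solve 1142/(1 + 18.356·e^(−0.21t)) = 745: 1 + 18.356·e^(−0.21t) = 1.5329, so e^(−0.21t) = 0.0290307.
−0.21·t = ln(0.0290307) = -3.5394, so t = 3.5394/0.21 = 16.854.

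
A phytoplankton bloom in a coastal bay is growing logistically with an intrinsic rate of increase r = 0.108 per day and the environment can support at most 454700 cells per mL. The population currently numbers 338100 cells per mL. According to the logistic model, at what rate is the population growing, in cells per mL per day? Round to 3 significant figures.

dN/dt = rN(1 − N/K) = 0.108 × 338100 × (1 − 338100/454700).
1 − 338100/454700 = 0.25643; dN/dt = 0.108 × 338100 × 0.25643 = 9363.6.

9360 cells per mL per day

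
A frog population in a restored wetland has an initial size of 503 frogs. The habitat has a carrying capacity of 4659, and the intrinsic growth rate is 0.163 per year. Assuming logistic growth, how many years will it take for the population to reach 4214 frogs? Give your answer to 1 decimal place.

26.7 years

A = (K − N₀)/N₀ = (4659 − 503)/503 = 8.2624.
Solve 4659/(1 + 8.2624·e^(−0.163t)) = 4214: 1 + 8.2624·e^(−0.163t) = 1.1056, so e^(−0.163t) = 0.0127808.
−0.163·t = ln(0.0127808) = -4.3598, so t = 4.3598/0.163 = 26.747.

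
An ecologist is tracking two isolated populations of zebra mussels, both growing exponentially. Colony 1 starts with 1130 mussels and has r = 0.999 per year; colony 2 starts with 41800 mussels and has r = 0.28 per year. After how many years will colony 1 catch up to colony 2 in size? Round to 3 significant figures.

Set 1130·e^(0.999t) = 41800·e^(0.28t).
e^((0.999 − 0.28)t) = 41800/1130 → e^(0.719·t) = 36.991.
0.719·t = ln(36.991) = 3.6107, so t = 3.6107/0.719 = 5.0218.

5.02 years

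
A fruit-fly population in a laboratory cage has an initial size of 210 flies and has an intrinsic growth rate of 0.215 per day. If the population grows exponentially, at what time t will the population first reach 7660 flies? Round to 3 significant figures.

16.7 days

Set N₀·e^(rt) = 7660: e^(0.215·t) = 7660/210 = 36.476.
0.215·t = ln(36.476) = 3.5967, so t = 3.5967/0.215 = 16.729.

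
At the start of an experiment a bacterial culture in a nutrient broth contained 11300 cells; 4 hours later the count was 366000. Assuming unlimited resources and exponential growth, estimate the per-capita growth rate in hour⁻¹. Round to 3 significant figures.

0.869 per hour

From N(t) = N₀·e^(rt): e^(r·4) = 366000/11300 = 32.389.
r·4 = ln(32.389) = 3.4778, so r = 3.4778/4 = 0.86946.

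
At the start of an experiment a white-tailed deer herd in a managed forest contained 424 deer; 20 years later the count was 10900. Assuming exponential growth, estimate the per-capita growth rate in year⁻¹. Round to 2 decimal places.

From N(t) = N₀·e^(rt): e^(r·20) = 10900/424 = 25.708.
r·20 = ln(25.708) = 3.2468, so r = 3.2468/20 = 0.16234.

0.16 per year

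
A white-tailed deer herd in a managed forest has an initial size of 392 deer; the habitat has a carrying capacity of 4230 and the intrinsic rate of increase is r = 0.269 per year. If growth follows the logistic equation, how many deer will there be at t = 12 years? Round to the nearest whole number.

A = (K − N₀)/N₀ = (4230 − 392)/392 = 9.7908.
N(t) = K/(1 + A·e^(−rt)) = 4230/(1 + 9.7908×e^(−0.269×12)).
e^(−3.228) = 0.039637; denominator = 1 + 9.7908×0.039637 = 1.3881.
N = 4230/1.3881 = 3047.38.

3047 deer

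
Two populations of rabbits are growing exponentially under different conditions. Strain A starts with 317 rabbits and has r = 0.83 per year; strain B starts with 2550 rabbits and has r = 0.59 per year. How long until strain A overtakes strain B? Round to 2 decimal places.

8.69 years

Set 317·e^(0.83t) = 2550·e^(0.59t).
e^((0.83 − 0.59)t) = 2550/317 → e^(0.24·t) = 8.0442.
0.24·t = ln(8.0442) = 2.0849, so t = 2.0849/0.24 = 8.6873.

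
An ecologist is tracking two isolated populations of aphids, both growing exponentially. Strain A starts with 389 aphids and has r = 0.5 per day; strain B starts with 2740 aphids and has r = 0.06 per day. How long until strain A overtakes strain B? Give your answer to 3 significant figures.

4.44 days

Set 389·e^(0.5t) = 2740·e^(0.06t).
e^((0.5 − 0.06)t) = 2740/389 → e^(0.44·t) = 7.0437.
0.44·t = ln(7.0437) = 1.9521, so t = 1.9521/0.44 = 4.4367.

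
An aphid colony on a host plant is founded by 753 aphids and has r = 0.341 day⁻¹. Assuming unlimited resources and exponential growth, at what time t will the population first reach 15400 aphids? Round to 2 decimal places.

Set N₀·e^(rt) = 15400: e^(0.341·t) = 15400/753 = 20.452.
0.341·t = ln(20.452) = 3.0181, so t = 3.0181/0.341 = 8.8506.

8.85 days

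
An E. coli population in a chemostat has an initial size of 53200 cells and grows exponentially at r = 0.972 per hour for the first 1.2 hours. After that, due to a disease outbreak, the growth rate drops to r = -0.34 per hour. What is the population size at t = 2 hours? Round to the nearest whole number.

130120 cells

Phase 1: N(1.2) = 53200·e^(0.972×1.2) = 53200·e^1.166 = 170794.
Phase 2 runs for 2 − 1.2 = 0.8 hours at r = -0.34.
N(2) = 170794·e^(-0.34×0.8) = 170794·e^-0.272 = 130120.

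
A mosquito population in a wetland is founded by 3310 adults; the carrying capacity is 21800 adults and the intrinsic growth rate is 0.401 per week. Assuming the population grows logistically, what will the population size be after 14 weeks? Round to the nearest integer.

21365 adults

A = (K − N₀)/N₀ = (21800 − 3310)/3310 = 5.5861.
N(t) = K/(1 + A·e^(−rt)) = 21800/(1 + 5.5861×e^(−0.401×14)).
e^(−5.614) = 0.0036465; denominator = 1 + 5.5861×0.0036465 = 1.0204.
N = 21800/1.0204 = 21364.8.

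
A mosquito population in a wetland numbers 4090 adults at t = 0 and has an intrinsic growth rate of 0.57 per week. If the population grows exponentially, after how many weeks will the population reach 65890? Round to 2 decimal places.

Set N₀·e^(rt) = 65890: e^(0.57·t) = 65890/4090 = 16.11.
0.57·t = ln(16.11) = 2.7794, so t = 2.7794/0.57 = 4.8762.

4.88 weeks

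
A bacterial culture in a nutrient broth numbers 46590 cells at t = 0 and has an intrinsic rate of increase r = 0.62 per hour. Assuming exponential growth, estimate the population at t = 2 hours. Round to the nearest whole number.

160997 cells

N(t) = N₀·e^(rt) = 46590 × e^(0.62×2) = 46590 × e^1.24.
e^1.24 ≈ 3.4556, so N ≈ 46590 × 3.4556 = 160997.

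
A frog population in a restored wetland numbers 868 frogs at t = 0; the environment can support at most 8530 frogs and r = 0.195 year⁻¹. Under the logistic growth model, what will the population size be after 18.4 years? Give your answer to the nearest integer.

A = (K − N₀)/N₀ = (8530 − 868)/868 = 8.8272.
N(t) = K/(1 + A·e^(−rt)) = 8530/(1 + 8.8272×e^(−0.195×18.4)).
e^(−3.588) = 0.027654; denominator = 1 + 8.8272×0.027654 = 1.2441.
N = 8530/1.2441 = 6856.34.

6856 frogs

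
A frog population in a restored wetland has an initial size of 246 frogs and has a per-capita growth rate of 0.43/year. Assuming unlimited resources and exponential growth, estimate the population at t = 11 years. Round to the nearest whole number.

N(t) = N₀·e^(rt) = 246 × e^(0.43×11) = 246 × e^4.73.
e^4.73 ≈ 113.3, so N ≈ 246 × 113.3 = 27870.7.

27871 frogs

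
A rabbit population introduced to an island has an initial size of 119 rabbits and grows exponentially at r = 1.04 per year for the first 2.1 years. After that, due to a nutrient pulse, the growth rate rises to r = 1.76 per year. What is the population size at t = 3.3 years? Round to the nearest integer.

Phase 1: N(2.1) = 119·e^(1.04×2.1) = 119·e^2.184 = 1056.93.
Phase 2 runs for 3.3 − 2.1 = 1.2 years at r = 1.76.
N(3.3) = 1056.93·e^(1.76×1.2) = 1056.93·e^2.112 = 8735.26.

8735 rabbits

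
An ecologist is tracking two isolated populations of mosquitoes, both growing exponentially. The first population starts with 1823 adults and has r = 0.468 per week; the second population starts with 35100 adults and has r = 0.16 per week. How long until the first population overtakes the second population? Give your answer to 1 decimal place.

9.6 weeks

Set 1823·e^(0.468t) = 35100·e^(0.16t).
e^((0.468 − 0.16)t) = 35100/1823 → e^(0.308·t) = 19.254.
0.308·t = ln(19.254) = 2.9577, so t = 2.9577/0.308 = 9.603.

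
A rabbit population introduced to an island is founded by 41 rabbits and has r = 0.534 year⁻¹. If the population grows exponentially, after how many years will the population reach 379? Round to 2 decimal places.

4.16 years

Set N₀·e^(rt) = 379: e^(0.534·t) = 379/41 = 9.2439.
0.534·t = ln(9.2439) = 2.224, so t = 2.224/0.534 = 4.1647.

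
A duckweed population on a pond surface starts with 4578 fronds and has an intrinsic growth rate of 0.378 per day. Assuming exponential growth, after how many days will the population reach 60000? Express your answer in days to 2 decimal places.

6.81 days

Set N₀·e^(rt) = 60000: e^(0.378·t) = 60000/4578 = 13.106.
0.378·t = ln(13.106) = 2.5731, so t = 2.5731/0.378 = 6.8071.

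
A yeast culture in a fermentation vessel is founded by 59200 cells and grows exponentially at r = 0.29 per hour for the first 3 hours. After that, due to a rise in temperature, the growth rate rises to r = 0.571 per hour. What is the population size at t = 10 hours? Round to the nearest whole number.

7691888 cells

Phase 1: N(3) = 59200·e^(0.29×3) = 59200·e^0.87 = 141305.
Phase 2 runs for 10 − 3 = 7 hours at r = 0.571.
N(10) = 141305·e^(0.571×7) = 141305·e^3.997 = 7.691888×10^6.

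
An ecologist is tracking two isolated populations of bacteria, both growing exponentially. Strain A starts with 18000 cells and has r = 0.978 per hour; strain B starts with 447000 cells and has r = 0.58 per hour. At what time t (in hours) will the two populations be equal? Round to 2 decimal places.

8.07 hours

Set 18000·e^(0.978t) = 447000·e^(0.58t).
e^((0.978 − 0.58)t) = 447000/18000 → e^(0.398·t) = 24.833.
0.398·t = ln(24.833) = 3.2122, so t = 3.2122/0.398 = 8.0708.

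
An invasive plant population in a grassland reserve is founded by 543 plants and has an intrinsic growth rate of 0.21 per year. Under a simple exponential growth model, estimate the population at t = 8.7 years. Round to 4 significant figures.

3375 plants

N(t) = N₀·e^(rt) = 543 × e^(0.21×8.7) = 543 × e^1.827.
e^1.827 ≈ 6.2152, so N ≈ 543 × 6.2152 = 3374.86.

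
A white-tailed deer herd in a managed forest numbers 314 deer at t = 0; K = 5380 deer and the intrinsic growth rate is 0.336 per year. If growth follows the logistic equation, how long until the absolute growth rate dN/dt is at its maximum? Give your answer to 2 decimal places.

Logistic growth is fastest at N = K/2 = 2690.
A = (K − N₀)/N₀ = 16.134. Set K/(1 + A·e^(−rt)) = K/2 → A·e^(−rt) = 1.
e^(−0.336t) = 1/16.134 = 0.0619818, so t = ln(16.134)/0.336 = 2.7809/0.336 = 8.2765.

8.28 years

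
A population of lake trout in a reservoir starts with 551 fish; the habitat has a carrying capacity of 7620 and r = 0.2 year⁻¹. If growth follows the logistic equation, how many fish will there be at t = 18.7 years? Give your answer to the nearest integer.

5840 fish

A = (K − N₀)/N₀ = (7620 − 551)/551 = 12.829.
N(t) = K/(1 + A·e^(−rt)) = 7620/(1 + 12.829×e^(−0.2×18.7)).
e^(−3.74) = 0.023754; denominator = 1 + 12.829×0.023754 = 1.3048.
N = 7620/1.3048 = 5840.2.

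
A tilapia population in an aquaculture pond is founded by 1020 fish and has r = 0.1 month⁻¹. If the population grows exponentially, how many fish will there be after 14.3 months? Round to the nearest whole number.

4262 fish

N(t) = N₀·e^(rt) = 1020 × e^(0.1×14.3) = 1020 × e^1.43.
e^1.43 ≈ 4.1787, so N ≈ 1020 × 4.1787 = 4262.27.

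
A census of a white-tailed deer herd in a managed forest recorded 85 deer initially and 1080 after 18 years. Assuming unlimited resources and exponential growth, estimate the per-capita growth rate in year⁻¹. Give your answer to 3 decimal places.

0.141 per year

From N(t) = N₀·e^(rt): e^(r·18) = 1080/85 = 12.706.
r·18 = ln(12.706) = 2.5421, so r = 2.5421/18 = 0.14123.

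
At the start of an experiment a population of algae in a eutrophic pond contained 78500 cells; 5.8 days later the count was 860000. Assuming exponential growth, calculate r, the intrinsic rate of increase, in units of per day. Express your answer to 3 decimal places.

From N(t) = N₀·e^(rt): e^(r·5.8) = 860000/78500 = 10.955.
r·5.8 = ln(10.955) = 2.3938, so r = 2.3938/5.8 = 0.41273.

0.413 per day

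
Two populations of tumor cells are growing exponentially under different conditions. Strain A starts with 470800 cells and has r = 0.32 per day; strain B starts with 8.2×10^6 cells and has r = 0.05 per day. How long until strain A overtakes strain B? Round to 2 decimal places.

10.58 days

Set 470800·e^(0.32t) = 8.2×10^6·e^(0.05t).
e^((0.32 − 0.05)t) = 8.2×10^6/470800 → e^(0.27·t) = 17.417.
0.27·t = ln(17.417) = 2.8575, so t = 2.8575/0.27 = 10.583.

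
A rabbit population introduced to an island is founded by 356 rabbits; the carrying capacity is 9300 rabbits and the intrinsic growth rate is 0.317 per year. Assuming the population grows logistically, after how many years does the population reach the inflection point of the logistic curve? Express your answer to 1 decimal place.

Logistic growth is fastest at N = K/2 = 4650.
A = (K − N₀)/N₀ = 25.124. Set K/(1 + A·e^(−rt)) = K/2 → A·e^(−rt) = 1.
e^(−0.317t) = 1/25.124 = 0.0398032, so t = ln(25.124)/0.317 = 3.2238/0.317 = 10.17.

10.2 years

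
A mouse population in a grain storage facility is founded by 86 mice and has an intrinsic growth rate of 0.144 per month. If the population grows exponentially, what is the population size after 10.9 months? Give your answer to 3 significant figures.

N(t) = N₀·e^(rt) = 86 × e^(0.144×10.9) = 86 × e^1.57.
e^1.57 ≈ 4.8047, so N ≈ 86 × 4.8047 = 413.206.

413 mice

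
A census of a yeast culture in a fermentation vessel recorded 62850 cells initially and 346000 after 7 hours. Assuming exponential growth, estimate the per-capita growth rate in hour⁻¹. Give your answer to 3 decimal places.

0.244 per hour

From N(t) = N₀·e^(rt): e^(r·7) = 346000/62850 = 5.5052.
r·7 = ln(5.5052) = 1.7057, so r = 1.7057/7 = 0.24367.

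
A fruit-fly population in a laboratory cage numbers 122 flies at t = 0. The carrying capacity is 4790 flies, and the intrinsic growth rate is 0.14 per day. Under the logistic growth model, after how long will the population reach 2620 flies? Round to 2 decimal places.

A = (K − N₀)/N₀ = (4790 − 122)/122 = 38.262.
Solve 4790/(1 + 38.262·e^(−0.14t)) = 2620: 1 + 38.262·e^(−0.14t) = 1.8282, so e^(−0.14t) = 0.0216465.
−0.14·t = ln(0.0216465) = -3.8329, so t = 3.8329/0.14 = 27.378.

27.38 days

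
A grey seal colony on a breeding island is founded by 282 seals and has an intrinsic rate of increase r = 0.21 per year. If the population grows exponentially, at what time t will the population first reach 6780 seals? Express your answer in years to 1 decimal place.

Set N₀·e^(rt) = 6780: e^(0.21·t) = 6780/282 = 24.043.
0.21·t = ln(24.043) = 3.1798, so t = 3.1798/0.21 = 15.142.

15.1 years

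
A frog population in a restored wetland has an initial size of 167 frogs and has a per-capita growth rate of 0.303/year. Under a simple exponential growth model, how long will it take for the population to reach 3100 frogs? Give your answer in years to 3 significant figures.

9.64 years

Set N₀·e^(rt) = 3100: e^(0.303·t) = 3100/167 = 18.563.
0.303·t = ln(18.563) = 2.9212, so t = 2.9212/0.303 = 9.6408.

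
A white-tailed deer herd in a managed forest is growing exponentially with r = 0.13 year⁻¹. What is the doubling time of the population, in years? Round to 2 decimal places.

5.33 years

Doubling time t_d = ln(2)/r = 0.6931/0.13 = 5.3319.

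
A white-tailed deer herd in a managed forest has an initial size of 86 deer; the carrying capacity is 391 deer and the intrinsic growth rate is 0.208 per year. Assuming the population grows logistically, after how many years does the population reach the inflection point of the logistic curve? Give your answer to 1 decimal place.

Logistic growth is fastest at N = K/2 = 195.5.
A = (K − N₀)/N₀ = 3.5465. Set K/(1 + A·e^(−rt)) = K/2 → A·e^(−rt) = 1.
e^(−0.208t) = 1/3.5465 = 0.281967, so t = ln(3.5465)/0.208 = 1.266/0.208 = 6.0864.

6.1 years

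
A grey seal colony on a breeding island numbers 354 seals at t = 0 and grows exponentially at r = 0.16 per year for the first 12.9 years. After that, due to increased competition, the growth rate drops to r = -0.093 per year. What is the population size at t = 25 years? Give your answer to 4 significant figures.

905.1 seals

Phase 1: N(12.9) = 354·e^(0.16×12.9) = 354·e^2.064 = 2788.61.
Phase 2 runs for 25 − 12.9 = 12.1 years at r = -0.093.
N(25) = 2788.61·e^(-0.093×12.1) = 2788.61·e^-1.125 = 905.056.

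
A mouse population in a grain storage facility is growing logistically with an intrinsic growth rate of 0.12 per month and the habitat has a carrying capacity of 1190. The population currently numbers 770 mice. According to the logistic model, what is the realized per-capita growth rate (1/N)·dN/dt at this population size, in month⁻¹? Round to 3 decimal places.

(1/N)·dN/dt = r(1 − N/K) = 0.12 × (1 − 770/1190).
= 0.12 × 0.35294 = 0.042353.

0.042 per month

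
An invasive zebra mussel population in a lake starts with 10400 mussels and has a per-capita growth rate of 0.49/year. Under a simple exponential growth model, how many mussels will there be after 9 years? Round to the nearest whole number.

N(t) = N₀·e^(rt) = 10400 × e^(0.49×9) = 10400 × e^4.41.
e^4.41 ≈ 82.269, so N ≈ 10400 × 82.269 = 855602.

855602 mussels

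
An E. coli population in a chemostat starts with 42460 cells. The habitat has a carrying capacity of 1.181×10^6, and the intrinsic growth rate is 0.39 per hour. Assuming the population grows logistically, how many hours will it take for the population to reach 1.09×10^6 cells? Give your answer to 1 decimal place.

14.8 hours

A = (K − N₀)/N₀ = (1.181×10^6 − 42460)/42460 = 26.814.
Solve 1.181×10^6/(1 + 26.814·e^(−0.39t)) = 1.09×10^6: 1 + 26.814·e^(−0.39t) = 1.0835, so e^(−0.39t) = 0.00311348.
−0.39·t = ln(0.00311348) = -5.772, so t = 5.772/0.39 = 14.8.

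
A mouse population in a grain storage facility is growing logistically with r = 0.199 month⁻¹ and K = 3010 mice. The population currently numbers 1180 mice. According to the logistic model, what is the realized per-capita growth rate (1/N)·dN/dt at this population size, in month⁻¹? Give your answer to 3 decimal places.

(1/N)·dN/dt = r(1 − N/K) = 0.199 × (1 − 1180/3010).
= 0.199 × 0.60797 = 0.12099.

0.121 per month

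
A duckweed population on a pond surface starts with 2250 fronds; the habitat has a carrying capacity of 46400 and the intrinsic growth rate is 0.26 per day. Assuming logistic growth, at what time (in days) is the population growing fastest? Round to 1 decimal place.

Logistic growth is fastest at N = K/2 = 23200.
A = (K − N₀)/N₀ = 19.622. Set K/(1 + A·e^(−rt)) = K/2 → A·e^(−rt) = 1.
e^(−0.26t) = 1/19.622 = 0.0509626, so t = ln(19.622)/0.26 = 2.9767/0.26 = 11.449.

11.4 days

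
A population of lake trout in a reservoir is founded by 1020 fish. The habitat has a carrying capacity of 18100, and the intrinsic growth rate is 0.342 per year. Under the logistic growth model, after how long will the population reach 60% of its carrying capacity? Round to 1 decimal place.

A = (K − N₀)/N₀ = (18100 − 1020)/1020 = 16.745.
Solve 18100/(1 + 16.745·e^(−0.342t)) = 10860: 1 + 16.745·e^(−0.342t) = 1.6667, so e^(−0.342t) = 0.0398126.
−0.342·t = ln(0.0398126) = -3.2236, so t = 3.2236/0.342 = 9.4256.

9.4 years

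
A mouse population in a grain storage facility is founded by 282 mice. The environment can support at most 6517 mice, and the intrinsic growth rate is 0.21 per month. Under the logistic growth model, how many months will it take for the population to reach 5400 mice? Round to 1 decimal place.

A = (K − N₀)/N₀ = (6517 − 282)/282 = 22.11.
Solve 6517/(1 + 22.11·e^(−0.21t)) = 5400: 1 + 22.11·e^(−0.21t) = 1.2069, so e^(−0.21t) = 0.00935561.
−0.21·t = ln(0.00935561) = -4.6718, so t = 4.6718/0.21 = 22.247.

22.2 months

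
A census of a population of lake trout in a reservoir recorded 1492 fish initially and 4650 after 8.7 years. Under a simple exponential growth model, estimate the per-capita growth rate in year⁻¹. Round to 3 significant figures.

0.131 per year

From N(t) = N₀·e^(rt): e^(r·8.7) = 4650/1492 = 3.1166.
r·8.7 = ln(3.1166) = 1.1367, so r = 1.1367/8.7 = 0.13066.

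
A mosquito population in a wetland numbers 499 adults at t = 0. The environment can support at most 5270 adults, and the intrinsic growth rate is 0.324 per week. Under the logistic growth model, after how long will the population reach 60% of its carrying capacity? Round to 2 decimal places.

8.22 weeks

A = (K − N₀)/N₀ = (5270 − 499)/499 = 9.5611.
Solve 5270/(1 + 9.5611·e^(−0.324t)) = 3162: 1 + 9.5611·e^(−0.324t) = 1.6667, so e^(−0.324t) = 0.0697268.
−0.324·t = ln(0.0697268) = -2.6632, so t = 2.6632/0.324 = 8.2197.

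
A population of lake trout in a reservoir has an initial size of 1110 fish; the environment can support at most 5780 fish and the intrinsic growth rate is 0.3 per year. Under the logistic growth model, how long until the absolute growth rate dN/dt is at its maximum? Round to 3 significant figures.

4.79 years

Logistic growth is fastest at N = K/2 = 2890.
A = (K − N₀)/N₀ = 4.2072. Set K/(1 + A·e^(−rt)) = K/2 → A·e^(−rt) = 1.
e^(−0.3t) = 1/4.2072 = 0.237687, so t = ln(4.2072)/0.3 = 1.4368/0.3 = 4.7893.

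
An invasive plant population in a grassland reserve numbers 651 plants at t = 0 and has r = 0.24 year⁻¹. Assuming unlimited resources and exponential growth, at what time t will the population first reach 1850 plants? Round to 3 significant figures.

4.35 years

Set N₀·e^(rt) = 1850: e^(0.24·t) = 1850/651 = 2.8418.
0.24·t = ln(2.8418) = 1.0444, so t = 1.0444/0.24 = 4.3518.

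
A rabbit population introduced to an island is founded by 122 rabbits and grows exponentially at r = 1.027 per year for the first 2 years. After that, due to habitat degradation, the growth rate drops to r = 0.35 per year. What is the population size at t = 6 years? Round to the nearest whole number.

3858 rabbits

Phase 1: N(2) = 122·e^(1.027×2) = 122·e^2.054 = 951.482.
Phase 2 runs for 6 − 2 = 4 years at r = 0.35.
N(6) = 951.482·e^(0.35×4) = 951.482·e^1.4 = 3858.45.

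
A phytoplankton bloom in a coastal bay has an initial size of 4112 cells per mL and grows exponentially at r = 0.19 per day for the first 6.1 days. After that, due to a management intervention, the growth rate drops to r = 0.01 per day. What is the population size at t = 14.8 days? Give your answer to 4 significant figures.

Phase 1: N(6.1) = 4112·e^(0.19×6.1) = 4112·e^1.159 = 13103.9.
Phase 2 runs for 14.8 − 6.1 = 8.7 days at r = 0.01.
N(14.8) = 13103.9·e^(0.01×8.7) = 13103.9·e^0.087 = 14295.

14290 cells per mL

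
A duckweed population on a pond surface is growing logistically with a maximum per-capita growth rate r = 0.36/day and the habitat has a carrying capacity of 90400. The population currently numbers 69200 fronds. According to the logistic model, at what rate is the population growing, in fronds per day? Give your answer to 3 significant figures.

dN/dt = rN(1 − N/K) = 0.36 × 69200 × (1 − 69200/90400).
1 − 69200/90400 = 0.23451; dN/dt = 0.36 × 69200 × 0.23451 = 5842.2.

5840 fronds per day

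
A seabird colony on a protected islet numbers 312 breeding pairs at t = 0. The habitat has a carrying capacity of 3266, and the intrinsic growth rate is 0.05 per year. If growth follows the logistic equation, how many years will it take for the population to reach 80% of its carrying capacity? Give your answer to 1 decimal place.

A = (K − N₀)/N₀ = (3266 − 312)/312 = 9.4679.
Solve 3266/(1 + 9.4679·e^(−0.05t)) = 2612.8: 1 + 9.4679·e^(−0.05t) = 1.25, so e^(−0.05t) = 0.0264049.
−0.05·t = ln(0.0264049) = -3.6342, so t = 3.6342/0.05 = 72.684.

72.7 years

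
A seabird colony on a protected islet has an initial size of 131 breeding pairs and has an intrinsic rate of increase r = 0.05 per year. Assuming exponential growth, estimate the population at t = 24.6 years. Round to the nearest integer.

448 breeding pairs

N(t) = N₀·e^(rt) = 131 × e^(0.05×24.6) = 131 × e^1.23.
e^1.23 ≈ 3.4212, so N ≈ 131 × 3.4212 = 448.181.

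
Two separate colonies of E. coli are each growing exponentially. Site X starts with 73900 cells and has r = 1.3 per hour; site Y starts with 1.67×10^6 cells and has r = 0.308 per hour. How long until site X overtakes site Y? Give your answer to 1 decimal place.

Set 73900·e^(1.3t) = 1.67×10^6·e^(0.308t).
e^((1.3 − 0.308)t) = 1.67×10^6/73900 → e^(0.992·t) = 22.598.
0.992·t = ln(22.598) = 3.1179, so t = 3.1179/0.992 = 3.143.

3.1 hours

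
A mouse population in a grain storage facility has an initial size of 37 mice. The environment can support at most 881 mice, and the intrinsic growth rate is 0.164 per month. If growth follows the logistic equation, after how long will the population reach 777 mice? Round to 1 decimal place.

A = (K − N₀)/N₀ = (881 − 37)/37 = 22.811.
Solve 881/(1 + 22.811·e^(−0.164t)) = 777: 1 + 22.811·e^(−0.164t) = 1.1338, so e^(−0.164t) = 0.00586775.
−0.164·t = ln(0.00586775) = -5.1383, so t = 5.1383/0.164 = 31.331.

31.3 months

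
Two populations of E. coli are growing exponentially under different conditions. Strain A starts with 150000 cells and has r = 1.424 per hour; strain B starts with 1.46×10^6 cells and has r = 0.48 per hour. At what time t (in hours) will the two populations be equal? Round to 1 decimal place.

Set 150000·e^(1.424t) = 1.46×10^6·e^(0.48t).
e^((1.424 − 0.48)t) = 1.46×10^6/150000 → e^(0.944·t) = 9.7333.
0.944·t = ln(9.7333) = 2.2756, so t = 2.2756/0.944 = 2.4105.

2.4 hours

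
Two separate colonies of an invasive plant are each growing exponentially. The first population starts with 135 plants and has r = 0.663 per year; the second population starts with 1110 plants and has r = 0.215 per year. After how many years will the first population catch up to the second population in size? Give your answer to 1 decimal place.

4.7 years

Set 135·e^(0.663t) = 1110·e^(0.215t).
e^((0.663 − 0.215)t) = 1110/135 → e^(0.448·t) = 8.2222.
0.448·t = ln(8.2222) = 2.1068, so t = 2.1068/0.448 = 4.7028.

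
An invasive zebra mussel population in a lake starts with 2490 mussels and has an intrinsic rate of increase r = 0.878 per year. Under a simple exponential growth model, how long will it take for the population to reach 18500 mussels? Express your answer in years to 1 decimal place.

Set N₀·e^(rt) = 18500: e^(0.878·t) = 18500/2490 = 7.4297.
0.878·t = ln(7.4297) = 2.0055, so t = 2.0055/0.878 = 2.2842.

2.3 years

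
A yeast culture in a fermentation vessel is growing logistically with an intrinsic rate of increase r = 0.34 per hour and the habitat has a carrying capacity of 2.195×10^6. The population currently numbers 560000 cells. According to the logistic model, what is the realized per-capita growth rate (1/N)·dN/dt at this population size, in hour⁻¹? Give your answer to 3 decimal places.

0.253 per hour

(1/N)·dN/dt = r(1 − N/K) = 0.34 × (1 − 560000/2.195×10^6).
= 0.34 × 0.74487 = 0.25326.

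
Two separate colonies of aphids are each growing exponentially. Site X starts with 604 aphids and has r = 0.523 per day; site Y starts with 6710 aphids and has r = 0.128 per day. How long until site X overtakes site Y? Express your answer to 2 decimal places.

6.10 days

Set 604·e^(0.523t) = 6710·e^(0.128t).
e^((0.523 − 0.128)t) = 6710/604 → e^(0.395·t) = 11.109.
0.395·t = ln(11.109) = 2.4078, so t = 2.4078/0.395 = 6.0956.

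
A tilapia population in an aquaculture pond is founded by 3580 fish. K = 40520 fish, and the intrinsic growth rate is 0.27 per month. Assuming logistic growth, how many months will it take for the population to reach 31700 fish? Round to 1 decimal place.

13.4 months

A = (K − N₀)/N₀ = (40520 − 3580)/3580 = 10.318.
Solve 40520/(1 + 10.318·e^(−0.27t)) = 31700: 1 + 10.318·e^(−0.27t) = 1.2782, so e^(−0.27t) = 0.0269647.
−0.27·t = ln(0.0269647) = -3.6132, so t = 3.6132/0.27 = 13.382.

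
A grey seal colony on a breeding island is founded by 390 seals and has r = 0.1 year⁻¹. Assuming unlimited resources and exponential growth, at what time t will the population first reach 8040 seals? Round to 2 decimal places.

30.26 years

Set N₀·e^(rt) = 8040: e^(0.1·t) = 8040/390 = 20.615.
0.1·t = ln(20.615) = 3.026, so t = 3.026/0.1 = 30.26.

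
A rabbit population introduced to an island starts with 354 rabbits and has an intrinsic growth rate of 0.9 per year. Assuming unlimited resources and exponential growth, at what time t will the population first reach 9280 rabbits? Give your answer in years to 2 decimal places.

3.63 years

Set N₀·e^(rt) = 9280: e^(0.9·t) = 9280/354 = 26.215.
0.9·t = ln(26.215) = 3.2663, so t = 3.2663/0.9 = 3.6292.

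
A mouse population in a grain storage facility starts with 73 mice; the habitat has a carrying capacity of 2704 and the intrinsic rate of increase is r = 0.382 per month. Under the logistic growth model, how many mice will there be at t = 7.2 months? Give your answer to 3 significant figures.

A = (K − N₀)/N₀ = (2704 − 73)/73 = 36.041.
N(t) = K/(1 + A·e^(−rt)) = 2704/(1 + 36.041×e^(−0.382×7.2)).
e^(−2.75) = 0.063902; denominator = 1 + 36.041×0.063902 = 3.3031.
N = 2704/3.3031 = 818.623.

819 mice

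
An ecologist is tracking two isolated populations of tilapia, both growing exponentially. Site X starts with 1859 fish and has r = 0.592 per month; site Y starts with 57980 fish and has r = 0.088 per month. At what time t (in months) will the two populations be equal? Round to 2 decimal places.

Set 1859·e^(0.592t) = 57980·e^(0.088t).
e^((0.592 − 0.088)t) = 57980/1859 → e^(0.504·t) = 31.189.
0.504·t = ln(31.189) = 3.4401, so t = 3.4401/0.504 = 6.8255.

6.83 months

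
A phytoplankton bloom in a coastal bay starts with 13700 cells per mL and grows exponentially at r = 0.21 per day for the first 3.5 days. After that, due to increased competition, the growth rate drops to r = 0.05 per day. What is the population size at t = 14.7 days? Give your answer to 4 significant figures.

50020 cells per mL

Phase 1: N(3.5) = 13700·e^(0.21×3.5) = 13700·e^0.735 = 28571.1.
Phase 2 runs for 14.7 − 3.5 = 11.2 days at r = 0.05.
N(14.7) = 28571.1·e^(0.05×11.2) = 28571.1·e^0.56 = 50018.6.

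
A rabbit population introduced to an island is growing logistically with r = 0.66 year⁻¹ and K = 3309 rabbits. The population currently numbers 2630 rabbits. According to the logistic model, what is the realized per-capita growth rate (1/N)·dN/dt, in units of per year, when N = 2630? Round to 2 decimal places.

(1/N)·dN/dt = r(1 − N/K) = 0.66 × (1 − 2630/3309).
= 0.66 × 0.2052 = 0.13543.

0.14 per year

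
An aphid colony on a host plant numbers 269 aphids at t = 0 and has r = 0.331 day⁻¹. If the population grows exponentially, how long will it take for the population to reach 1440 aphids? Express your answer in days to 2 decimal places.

Set N₀·e^(rt) = 1440: e^(0.331·t) = 1440/269 = 5.3532.
0.331·t = ln(5.3532) = 1.6777, so t = 1.6777/0.331 = 5.0685.

5.07 days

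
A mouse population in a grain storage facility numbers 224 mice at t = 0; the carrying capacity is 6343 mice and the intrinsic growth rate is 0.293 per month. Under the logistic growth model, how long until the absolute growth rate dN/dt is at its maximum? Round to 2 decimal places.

Logistic growth is fastest at N = K/2 = 3171.5.
A = (K − N₀)/N₀ = 27.317. Set K/(1 + A·e^(−rt)) = K/2 → A·e^(−rt) = 1.
e^(−0.293t) = 1/27.317 = 0.0366073, so t = ln(27.317)/0.293 = 3.3075/0.293 = 11.288.

11.29 months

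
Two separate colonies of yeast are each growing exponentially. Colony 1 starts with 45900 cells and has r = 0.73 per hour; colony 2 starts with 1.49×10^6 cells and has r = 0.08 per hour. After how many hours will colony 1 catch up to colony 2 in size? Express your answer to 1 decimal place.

5.4 hours

Set 45900·e^(0.73t) = 1.49×10^6·e^(0.08t).
e^((0.73 − 0.08)t) = 1.49×10^6/45900 → e^(0.65·t) = 32.462.
0.65·t = ln(32.462) = 3.4801, so t = 3.4801/0.65 = 5.3539.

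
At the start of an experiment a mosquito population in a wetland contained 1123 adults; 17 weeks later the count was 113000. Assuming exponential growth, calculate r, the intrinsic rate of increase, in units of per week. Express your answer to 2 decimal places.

0.27 per week

From N(t) = N₀·e^(rt): e^(r·17) = 113000/1123 = 100.62.
r·17 = ln(100.62) = 4.6114, so r = 4.6114/17 = 0.27126.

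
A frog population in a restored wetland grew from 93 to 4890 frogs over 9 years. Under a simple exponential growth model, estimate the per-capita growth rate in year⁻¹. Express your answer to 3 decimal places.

0.440 per year

From N(t) = N₀·e^(rt): e^(r·9) = 4890/93 = 52.581.
r·9 = ln(52.581) = 3.9623, so r = 3.9623/9 = 0.44026.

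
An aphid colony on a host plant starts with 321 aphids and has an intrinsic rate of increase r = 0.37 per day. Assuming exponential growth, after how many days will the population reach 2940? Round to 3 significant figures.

Set N₀·e^(rt) = 2940: e^(0.37·t) = 2940/321 = 9.1589.
0.37·t = ln(9.1589) = 2.2147, so t = 2.2147/0.37 = 5.9857.

5.99 days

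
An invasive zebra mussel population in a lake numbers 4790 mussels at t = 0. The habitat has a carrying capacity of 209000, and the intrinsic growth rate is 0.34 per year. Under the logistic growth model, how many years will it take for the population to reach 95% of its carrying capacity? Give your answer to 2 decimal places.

A = (K − N₀)/N₀ = (209000 − 4790)/4790 = 42.633.
Solve 209000/(1 + 42.633·e^(−0.34t)) = 198550: 1 + 42.633·e^(−0.34t) = 1.0526, so e^(−0.34t) = 0.00123454.
−0.34·t = ln(0.00123454) = -6.6971, so t = 6.6971/0.34 = 19.697.

19.70 years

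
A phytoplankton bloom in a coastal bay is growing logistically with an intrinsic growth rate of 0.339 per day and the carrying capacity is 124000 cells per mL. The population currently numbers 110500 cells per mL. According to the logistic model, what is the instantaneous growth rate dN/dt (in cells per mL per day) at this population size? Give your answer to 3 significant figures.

4080 cells per mL per day

dN/dt = rN(1 − N/K) = 0.339 × 110500 × (1 − 110500/124000).
1 − 110500/124000 = 0.10887; dN/dt = 0.339 × 110500 × 0.10887 = 4078.3.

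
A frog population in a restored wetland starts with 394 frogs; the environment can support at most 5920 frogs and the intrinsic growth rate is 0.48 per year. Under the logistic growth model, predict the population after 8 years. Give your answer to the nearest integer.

A = (K − N₀)/N₀ = (5920 − 394)/394 = 14.025.
N(t) = K/(1 + A·e^(−rt)) = 5920/(1 + 14.025×e^(−0.48×8)).
e^(−3.84) = 0.021494; denominator = 1 + 14.025×0.021494 = 1.3015.
N = 5920/1.3015 = 4548.75.

4549 frogs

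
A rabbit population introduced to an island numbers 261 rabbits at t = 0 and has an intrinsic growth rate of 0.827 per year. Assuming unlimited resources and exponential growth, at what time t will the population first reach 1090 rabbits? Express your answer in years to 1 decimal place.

Set N₀·e^(rt) = 1090: e^(0.827·t) = 1090/261 = 4.1762.
0.827·t = ln(4.1762) = 1.4294, so t = 1.4294/0.827 = 1.7284.

1.7 years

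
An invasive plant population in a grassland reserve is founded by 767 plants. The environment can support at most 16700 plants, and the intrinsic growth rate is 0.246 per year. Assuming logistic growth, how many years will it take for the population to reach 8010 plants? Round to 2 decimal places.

A = (K − N₀)/N₀ = (16700 − 767)/767 = 20.773.
Solve 16700/(1 + 20.773·e^(−0.246t)) = 8010: 1 + 20.773·e^(−0.246t) = 2.0849, so e^(−0.246t) = 0.0522258.
−0.246·t = ln(0.0522258) = -2.9522, so t = 2.9522/0.246 = 12.001.

12.00 years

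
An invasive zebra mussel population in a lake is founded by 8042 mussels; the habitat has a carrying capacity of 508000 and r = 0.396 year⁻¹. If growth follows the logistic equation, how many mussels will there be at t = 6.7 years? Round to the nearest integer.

94455 mussels

A = (K − N₀)/N₀ = (508000 − 8042)/8042 = 62.168.
N(t) = K/(1 + A·e^(−rt)) = 508000/(1 + 62.168×e^(−0.396×6.7)).
e^(−2.653) = 0.070425; denominator = 1 + 62.168×0.070425 = 5.3782.
N = 508000/5.3782 = 94454.7.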